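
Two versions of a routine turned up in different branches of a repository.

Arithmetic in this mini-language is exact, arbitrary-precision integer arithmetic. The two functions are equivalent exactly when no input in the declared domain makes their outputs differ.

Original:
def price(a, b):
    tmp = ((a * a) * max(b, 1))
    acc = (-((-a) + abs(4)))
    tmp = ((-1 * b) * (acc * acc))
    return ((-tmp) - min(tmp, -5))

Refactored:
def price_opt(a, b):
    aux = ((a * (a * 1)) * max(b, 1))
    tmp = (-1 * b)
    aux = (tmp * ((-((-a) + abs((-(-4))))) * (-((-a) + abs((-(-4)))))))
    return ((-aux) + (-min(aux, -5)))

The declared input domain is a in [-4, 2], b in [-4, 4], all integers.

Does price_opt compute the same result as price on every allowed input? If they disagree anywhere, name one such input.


Comparing the listings, the differences include: min/max/abs usage differs; constant usage differs; arithmetic usage differs; local variable names differ.
One worked example (a=0, b=1) — price: tmp becomes 0; next acc becomes -4; next tmp becomes -16; next final value 32; price_opt: aux becomes 0; next tmp becomes -1; next aux becomes -16; next final value 32; agreement on 32.
Every one of the 63 inputs gives matching results.
verdict: equivalent


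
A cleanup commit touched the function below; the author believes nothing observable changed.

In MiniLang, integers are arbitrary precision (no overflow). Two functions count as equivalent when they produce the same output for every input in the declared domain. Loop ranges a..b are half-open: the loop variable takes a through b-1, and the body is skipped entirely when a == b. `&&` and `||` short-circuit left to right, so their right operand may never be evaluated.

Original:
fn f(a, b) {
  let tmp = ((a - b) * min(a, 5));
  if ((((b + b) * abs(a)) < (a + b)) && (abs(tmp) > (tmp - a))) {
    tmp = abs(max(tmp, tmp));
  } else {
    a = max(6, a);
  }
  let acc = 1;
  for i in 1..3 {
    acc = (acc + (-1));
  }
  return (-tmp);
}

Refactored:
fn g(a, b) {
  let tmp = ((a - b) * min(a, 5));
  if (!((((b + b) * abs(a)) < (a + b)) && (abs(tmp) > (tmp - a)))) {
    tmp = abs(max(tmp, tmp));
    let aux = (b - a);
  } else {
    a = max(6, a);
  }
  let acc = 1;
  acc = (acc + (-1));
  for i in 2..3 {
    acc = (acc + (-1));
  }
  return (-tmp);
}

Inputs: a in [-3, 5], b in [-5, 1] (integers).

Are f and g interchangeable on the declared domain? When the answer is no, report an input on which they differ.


At a=-3, b=-5: f gives -6, g gives 6.
verdict: not equivalent; witness: a=-3, b=-5


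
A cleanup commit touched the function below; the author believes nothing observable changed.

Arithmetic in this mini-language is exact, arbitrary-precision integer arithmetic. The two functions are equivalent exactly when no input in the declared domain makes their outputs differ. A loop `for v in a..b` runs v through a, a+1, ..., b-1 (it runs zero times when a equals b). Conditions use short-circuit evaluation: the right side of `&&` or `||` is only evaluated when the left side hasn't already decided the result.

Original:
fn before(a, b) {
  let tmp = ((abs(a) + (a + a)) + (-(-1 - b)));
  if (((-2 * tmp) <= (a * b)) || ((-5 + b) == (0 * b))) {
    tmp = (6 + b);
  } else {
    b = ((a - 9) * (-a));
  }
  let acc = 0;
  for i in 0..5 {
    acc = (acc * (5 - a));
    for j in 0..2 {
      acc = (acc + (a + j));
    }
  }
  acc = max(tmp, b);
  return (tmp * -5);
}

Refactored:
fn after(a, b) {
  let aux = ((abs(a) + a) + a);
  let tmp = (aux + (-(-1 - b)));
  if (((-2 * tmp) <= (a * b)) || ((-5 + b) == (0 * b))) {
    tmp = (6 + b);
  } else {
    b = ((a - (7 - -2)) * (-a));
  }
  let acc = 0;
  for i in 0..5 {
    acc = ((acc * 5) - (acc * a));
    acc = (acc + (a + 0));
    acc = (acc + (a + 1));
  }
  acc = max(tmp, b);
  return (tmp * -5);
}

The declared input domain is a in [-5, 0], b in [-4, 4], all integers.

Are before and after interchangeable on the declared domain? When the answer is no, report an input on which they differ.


Reading the diff, among the changes: statement counts differ, plus local variable names differ, plus loop structure differs, plus constant usage differs, plus arithmetic usage differs.
Tracing a=-3, b=1: before: tmp := -1 | (((-2 * tmp) <= (a * b)) || ((-5 + b) == (0 * b))): false | b := -36 | acc := 0 | iter i=0: | acc := 0 | iter j=0: | acc := -3 | iter j=1: | acc := -5 | iter i=1: | acc := -40 | iter j=0: | acc := -43 | iter j=1: | acc := -45 | iter i=2: | acc := -360 | iter j=0: | acc := -363 | iter j=1: | acc := -365 | iter i=3: | acc := -2920 | iter j=0: | acc := -2923 | iter j=1: | acc := -2925 | iter i=4: | acc := -23400 | iter j=0: | acc := -23403 | iter j=1: | acc := -23405 | acc := -1 | result 5 | after: aux := -3 | tmp := -1 | (((-2 * tmp) <= (a * b)) || ((-5 + b) == (0 * b))): false | b := -36 | acc := 0 | iter i=0: | acc := 0 | acc := -3 | acc := -5 | iter i=1: | acc := -40 | acc := -43 | acc := -45 | iter i=2: | acc := -360 | acc := -363 | acc := -365 | iter i=3: | acc := -2920 | acc := -2923 | acc := -2925 | iter i=4: | acc := -23400 | acc := -23403 | acc := -23405 | acc := -1 | result 5 — matching result 5.
An exhaustive pass over the 54 declared inputs shows identical outputs.
verdict: equivalent


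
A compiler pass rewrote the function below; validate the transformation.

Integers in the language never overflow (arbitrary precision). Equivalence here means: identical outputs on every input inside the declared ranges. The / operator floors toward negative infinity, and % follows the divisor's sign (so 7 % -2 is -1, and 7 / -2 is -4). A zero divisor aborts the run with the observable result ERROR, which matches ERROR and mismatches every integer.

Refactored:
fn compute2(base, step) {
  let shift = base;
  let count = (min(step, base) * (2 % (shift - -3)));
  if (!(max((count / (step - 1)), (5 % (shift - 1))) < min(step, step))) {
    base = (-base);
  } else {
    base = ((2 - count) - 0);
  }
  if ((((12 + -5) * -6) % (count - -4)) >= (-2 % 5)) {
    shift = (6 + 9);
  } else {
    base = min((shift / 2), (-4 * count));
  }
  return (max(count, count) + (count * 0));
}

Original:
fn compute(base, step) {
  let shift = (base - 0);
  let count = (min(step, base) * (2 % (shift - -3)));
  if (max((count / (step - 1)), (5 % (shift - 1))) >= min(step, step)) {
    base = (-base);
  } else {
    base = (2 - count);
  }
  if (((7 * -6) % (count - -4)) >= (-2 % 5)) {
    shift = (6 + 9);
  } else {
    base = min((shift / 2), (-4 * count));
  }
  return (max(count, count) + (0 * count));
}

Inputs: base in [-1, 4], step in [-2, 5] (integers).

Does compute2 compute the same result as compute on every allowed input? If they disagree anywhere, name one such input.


The two are interchangeable: arithmetic usage differs; also constant usage differs; also boolean connective usage differs; also comparison usage differs, and every declared input agrees.
As a probe, take base=3, step=3: compute runs shift := 3 | count := 6 | (max((count / (step - 1)), (5 % (shift - 1))) >= min(step, step)): true | base := -3 | (((7 * -6) % (count - -4)) >= (-2 % 5)): true | shift := 15 | result 6; compute2 runs shift := 3 | count := 6 | (!(max((count / (step - 1)), (5 % (shift - 1))) < min(step, step))): true | base := -3 | ((((12 + -5) * -6) % (count - -4)) >= (-2 % 5)): true | shift := 15 | result 6; both end at 6.
Every one of the 48 inputs gives matching results.
verdict: equivalent


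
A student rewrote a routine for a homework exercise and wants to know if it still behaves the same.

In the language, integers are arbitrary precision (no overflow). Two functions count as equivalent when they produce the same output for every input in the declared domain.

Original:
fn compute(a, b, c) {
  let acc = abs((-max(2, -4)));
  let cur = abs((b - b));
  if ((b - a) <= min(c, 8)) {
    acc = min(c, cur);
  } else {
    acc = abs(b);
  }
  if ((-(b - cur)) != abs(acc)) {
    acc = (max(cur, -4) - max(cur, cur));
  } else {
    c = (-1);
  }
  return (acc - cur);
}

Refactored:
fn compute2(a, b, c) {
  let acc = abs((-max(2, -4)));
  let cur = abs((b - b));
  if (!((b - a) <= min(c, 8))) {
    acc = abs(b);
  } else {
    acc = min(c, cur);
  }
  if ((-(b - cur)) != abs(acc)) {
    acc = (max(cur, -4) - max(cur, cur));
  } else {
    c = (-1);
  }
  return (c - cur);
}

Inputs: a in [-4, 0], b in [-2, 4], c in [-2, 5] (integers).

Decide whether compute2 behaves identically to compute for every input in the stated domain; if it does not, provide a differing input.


Not equivalent: a=-4, b=-2, c=-2 separates them (2 vs -1).
compute: acc becomes 2; next cur becomes 0; next ((b - a) <= min(c, 8)) evaluates to false; next acc becomes 2; next ((-(b - cur)) != abs(acc)) evaluates to false; next c becomes -1; next final value 2
compute2: acc becomes 2; next cur becomes 0; next (!((b - a) <= min(c, 8))) evaluates to true; next acc becomes 2; next ((-(b - cur)) != abs(acc)) evaluates to false; next c becomes -1; next final value -1
verdict: not equivalent; witness: a=-4, b=-2, c=-2


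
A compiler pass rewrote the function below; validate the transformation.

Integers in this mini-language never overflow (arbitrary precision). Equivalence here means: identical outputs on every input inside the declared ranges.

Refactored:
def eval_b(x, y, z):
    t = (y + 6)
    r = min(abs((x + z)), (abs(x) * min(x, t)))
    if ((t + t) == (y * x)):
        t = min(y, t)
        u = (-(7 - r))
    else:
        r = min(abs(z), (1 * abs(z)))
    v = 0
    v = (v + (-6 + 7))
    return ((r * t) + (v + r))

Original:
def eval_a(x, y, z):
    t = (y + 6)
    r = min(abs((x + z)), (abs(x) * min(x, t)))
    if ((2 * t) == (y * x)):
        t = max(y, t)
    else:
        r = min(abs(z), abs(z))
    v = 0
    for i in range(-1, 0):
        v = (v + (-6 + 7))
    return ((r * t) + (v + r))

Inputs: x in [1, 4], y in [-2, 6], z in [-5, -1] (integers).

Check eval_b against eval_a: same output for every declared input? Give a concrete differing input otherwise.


Input x=4, y=6, z=-5: 14 from eval_a versus 8 from eval_b.
verdict: not equivalent; witness: x=4, y=6, z=-5


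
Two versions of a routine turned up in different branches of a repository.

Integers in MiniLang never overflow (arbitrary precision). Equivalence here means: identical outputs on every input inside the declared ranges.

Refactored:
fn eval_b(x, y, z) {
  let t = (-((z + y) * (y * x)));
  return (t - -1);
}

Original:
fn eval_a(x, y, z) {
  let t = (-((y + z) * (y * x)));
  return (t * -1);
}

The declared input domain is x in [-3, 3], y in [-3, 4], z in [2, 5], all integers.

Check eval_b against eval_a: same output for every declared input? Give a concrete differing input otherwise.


Consider the input x=-3, y=-3, z=2.
eval_a: t := 9 | result -9
eval_b: t := 9 | result 10
-9 and 10 differ, so these are not the same function on this domain.
verdict: not equivalent; witness: x=-3, y=-3, z=2


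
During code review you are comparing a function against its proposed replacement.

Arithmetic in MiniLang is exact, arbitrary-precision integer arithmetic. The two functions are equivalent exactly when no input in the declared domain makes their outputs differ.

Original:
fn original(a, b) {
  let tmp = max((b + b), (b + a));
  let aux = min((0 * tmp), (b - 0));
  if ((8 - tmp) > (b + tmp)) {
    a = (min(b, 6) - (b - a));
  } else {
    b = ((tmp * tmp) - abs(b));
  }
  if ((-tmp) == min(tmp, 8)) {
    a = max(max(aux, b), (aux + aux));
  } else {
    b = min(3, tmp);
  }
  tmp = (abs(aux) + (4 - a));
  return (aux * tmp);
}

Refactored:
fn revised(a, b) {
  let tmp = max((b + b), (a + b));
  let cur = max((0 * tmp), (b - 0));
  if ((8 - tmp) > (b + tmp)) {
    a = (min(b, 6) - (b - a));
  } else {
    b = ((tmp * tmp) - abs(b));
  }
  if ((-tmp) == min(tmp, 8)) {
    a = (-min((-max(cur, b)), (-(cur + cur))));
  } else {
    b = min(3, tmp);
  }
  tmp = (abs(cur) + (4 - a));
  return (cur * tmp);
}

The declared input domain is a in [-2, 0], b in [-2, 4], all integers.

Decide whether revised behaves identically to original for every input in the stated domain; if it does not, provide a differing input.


At a=-2, b=-2: original gives -16, revised gives 0.
verdict: not equivalent; witness: a=-2, b=-2


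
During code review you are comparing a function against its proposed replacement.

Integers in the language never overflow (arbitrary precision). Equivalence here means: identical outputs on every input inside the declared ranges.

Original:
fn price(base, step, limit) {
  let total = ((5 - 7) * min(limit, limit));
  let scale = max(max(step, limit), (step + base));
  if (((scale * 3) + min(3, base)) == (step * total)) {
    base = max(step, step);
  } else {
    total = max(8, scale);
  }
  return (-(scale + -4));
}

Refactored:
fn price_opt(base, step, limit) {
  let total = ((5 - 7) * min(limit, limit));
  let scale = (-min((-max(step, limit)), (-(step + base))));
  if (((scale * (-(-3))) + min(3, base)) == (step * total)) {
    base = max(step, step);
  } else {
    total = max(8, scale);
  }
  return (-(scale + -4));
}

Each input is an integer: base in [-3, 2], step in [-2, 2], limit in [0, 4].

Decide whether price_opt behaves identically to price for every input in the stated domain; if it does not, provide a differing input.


Side by side, the visible changes include: min/max/abs usage differs.
Tracing base=-3, step=0, limit=0: price: total = 0; scale = 0; (((scale * 3) + min(3, base)) == (step * total)) -> false; total = 8; return 4 | price_opt: total = 0; scale = 0; (((scale * (-(-3))) + min(3, base)) == (step * total)) -> false; total = 8; return 4 — matching result 4.
An exhaustive pass over the 150 declared inputs shows identical outputs.
verdict: equivalent


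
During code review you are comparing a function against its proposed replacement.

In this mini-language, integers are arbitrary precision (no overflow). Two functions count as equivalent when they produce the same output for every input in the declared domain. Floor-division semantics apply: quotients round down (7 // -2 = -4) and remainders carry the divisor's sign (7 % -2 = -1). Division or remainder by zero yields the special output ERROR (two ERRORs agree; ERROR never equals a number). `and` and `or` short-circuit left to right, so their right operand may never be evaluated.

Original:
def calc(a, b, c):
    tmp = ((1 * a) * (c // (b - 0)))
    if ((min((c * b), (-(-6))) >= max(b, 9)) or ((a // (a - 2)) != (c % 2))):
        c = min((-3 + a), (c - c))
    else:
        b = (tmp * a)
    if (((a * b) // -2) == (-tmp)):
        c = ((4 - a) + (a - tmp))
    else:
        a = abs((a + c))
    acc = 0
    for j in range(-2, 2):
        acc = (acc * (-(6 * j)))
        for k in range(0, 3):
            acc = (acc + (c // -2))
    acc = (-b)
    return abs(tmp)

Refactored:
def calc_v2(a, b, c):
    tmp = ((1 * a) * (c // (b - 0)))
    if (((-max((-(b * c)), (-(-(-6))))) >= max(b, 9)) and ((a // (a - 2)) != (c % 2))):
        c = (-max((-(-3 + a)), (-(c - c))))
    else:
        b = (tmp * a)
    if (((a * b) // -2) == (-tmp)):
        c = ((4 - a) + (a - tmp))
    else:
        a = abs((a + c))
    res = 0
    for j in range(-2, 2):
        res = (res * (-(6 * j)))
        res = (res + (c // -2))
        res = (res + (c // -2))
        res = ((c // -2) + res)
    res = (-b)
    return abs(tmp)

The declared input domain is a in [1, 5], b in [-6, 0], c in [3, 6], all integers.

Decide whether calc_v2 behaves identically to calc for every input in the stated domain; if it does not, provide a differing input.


The rewrite breaks on a=2, b=-6, c=3, where the results are ERROR and 2.
calc: tmp becomes -2; next hits division by zero so the output is ERROR
calc_v2: tmp becomes -2; next (((-max((-(b * c)), (-(-(-6))))) >= max(b, 9)) and ((a // (a - 2)) != (c % 2))) evaluates to false; next b becomes -4; next (((a * b) // -2) == (-tmp)) evaluates to false; next a becomes 5; next res becomes 0; next at j=-2:; next res becomes 0; next res becomes -2; next res becomes -4; next res becomes -6; next at j=-1:; next res becomes -36; next res becomes -38; next res becomes -40; next res becomes -42; next at j=0:; next res becomes 0; next res becomes -2; next res becomes -4; next res becomes -6; next at j=1:; next res becomes 36; next res becomes 34; next res becomes 32; next res becomes 30; next res becomes 4; next final value 2
verdict: not equivalent; witness: a=2, b=-6, c=3


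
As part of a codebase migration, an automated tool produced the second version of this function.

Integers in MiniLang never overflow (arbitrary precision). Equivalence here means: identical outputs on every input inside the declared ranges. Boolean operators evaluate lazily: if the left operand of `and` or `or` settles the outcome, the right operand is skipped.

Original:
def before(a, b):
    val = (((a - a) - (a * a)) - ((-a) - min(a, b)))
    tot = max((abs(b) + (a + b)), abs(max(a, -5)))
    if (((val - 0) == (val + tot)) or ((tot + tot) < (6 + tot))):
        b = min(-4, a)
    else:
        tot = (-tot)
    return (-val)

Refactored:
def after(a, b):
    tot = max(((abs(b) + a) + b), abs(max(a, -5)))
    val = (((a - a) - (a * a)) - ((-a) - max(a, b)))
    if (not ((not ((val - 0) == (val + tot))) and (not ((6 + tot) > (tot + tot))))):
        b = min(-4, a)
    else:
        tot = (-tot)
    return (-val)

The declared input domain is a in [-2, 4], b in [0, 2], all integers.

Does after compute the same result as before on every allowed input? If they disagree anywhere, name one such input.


Run the pair on a=-2, b=0.
before: val becomes -8; next tot becomes 2; next (((val - 0) == (val + tot)) or ((tot + tot) < (6 + tot))) evaluates to true; next b becomes -4; next final value 8
after: tot becomes 2; next val becomes -6; next (not ((not ((val - 0) == (val + tot))) and (not ((6 + tot) > (tot + tot))))) evaluates to true; next b becomes -4; next final value 6
8 and 6 differ, so these are not the same function on this domain.
verdict: not equivalent; witness: a=-2, b=0


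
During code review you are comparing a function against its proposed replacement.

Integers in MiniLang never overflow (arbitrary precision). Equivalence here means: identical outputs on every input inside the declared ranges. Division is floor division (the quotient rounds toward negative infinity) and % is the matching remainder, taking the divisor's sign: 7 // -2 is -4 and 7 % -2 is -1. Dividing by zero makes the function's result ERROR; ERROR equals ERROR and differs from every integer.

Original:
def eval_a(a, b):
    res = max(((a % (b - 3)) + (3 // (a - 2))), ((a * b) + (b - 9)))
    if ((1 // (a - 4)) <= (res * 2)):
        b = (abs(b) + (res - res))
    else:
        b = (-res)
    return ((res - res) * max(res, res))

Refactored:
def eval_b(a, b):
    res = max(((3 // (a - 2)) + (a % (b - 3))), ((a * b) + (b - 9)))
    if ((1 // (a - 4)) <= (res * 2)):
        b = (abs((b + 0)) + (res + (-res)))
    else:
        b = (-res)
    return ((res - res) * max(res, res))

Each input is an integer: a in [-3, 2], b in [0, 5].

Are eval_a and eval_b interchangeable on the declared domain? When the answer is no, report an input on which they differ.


This is a faithful refactor — constant usage differs; also arithmetic usage differs, but the computed results match everywhere.
As a probe, take a=-2, b=1: eval_a runs res := -1 | ((1 // (a - 4)) <= (res * 2)): false | b := 1 | result 0; eval_b runs res := -1 | ((1 // (a - 4)) <= (res * 2)): false | b := 1 | result 0; both end at 0.
Every one of the 36 inputs gives matching results.
verdict: equivalent


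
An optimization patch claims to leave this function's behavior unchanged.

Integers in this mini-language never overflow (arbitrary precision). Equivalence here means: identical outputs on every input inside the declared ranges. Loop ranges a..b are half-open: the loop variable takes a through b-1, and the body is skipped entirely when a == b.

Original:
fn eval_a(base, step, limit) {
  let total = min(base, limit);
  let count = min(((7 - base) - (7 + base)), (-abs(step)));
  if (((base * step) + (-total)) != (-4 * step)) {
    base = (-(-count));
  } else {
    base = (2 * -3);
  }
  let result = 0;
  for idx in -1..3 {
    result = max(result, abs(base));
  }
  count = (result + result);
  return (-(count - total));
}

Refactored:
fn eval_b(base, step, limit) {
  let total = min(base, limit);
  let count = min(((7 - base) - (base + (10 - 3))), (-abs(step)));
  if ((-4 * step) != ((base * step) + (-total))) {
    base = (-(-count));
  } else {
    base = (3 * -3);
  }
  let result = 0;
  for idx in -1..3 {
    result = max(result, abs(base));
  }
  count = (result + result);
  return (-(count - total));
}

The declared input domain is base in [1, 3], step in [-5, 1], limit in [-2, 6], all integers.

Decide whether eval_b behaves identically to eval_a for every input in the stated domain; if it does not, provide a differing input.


Try base=1, step=0, limit=0.
eval_a: total := 0 | count := -2 | (((base * step) + (-total)) != (-4 * step)): false | base := -6 | result := 0 | iter idx=-1: | result := 6 | iter idx=0: | result := 6 | iter idx=1: | result := 6 | iter idx=2: | result := 6 | count := 12 | result -12
eval_b: total := 0 | count := -2 | ((-4 * step) != ((base * step) + (-total))): false | base := -9 | result := 0 | iter idx=-1: | result := 9 | iter idx=0: | result := 9 | iter idx=1: | result := 9 | iter idx=2: | result := 9 | count := 18 | result -18
-12 and -18 differ, so these are not the same function on this domain.
verdict: not equivalent; witness: base=1, step=0, limit=0


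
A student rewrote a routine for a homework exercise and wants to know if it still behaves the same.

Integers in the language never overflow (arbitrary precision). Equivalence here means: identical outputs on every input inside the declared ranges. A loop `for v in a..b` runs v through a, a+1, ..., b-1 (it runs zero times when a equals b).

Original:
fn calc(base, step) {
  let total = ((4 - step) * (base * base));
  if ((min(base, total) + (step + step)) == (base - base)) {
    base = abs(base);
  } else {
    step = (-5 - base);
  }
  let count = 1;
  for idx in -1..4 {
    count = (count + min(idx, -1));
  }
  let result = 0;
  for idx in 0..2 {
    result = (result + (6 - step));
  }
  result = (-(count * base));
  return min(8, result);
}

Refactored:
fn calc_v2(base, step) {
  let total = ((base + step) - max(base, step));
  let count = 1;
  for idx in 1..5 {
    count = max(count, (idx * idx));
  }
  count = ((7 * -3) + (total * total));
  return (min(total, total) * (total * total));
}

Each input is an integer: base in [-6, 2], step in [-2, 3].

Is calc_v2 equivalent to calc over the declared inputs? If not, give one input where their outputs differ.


Run the pair on base=-6, step=-2.
calc: total=216, then ((min(base, total) + (step + step)) == (base - base)) is false, then step=1, then count=1, then (idx=-1), then count=0, then (idx=0), then count=-1, then (idx=1), then count=-2, then (idx=2), then count=-3, then (idx=3), then count=-4, then result=0, then (idx=0), then result=5, then (idx=1), then result=10, then result=-24, then returns -24
calc_v2: total=-6, then count=1, then (idx=1), then count=1, then (idx=2), then count=4, then (idx=3), then count=9, then (idx=4), then count=16, then count=15, then returns -216
-24 != -216, so the rewrite changes behavior.
verdict: not equivalent; witness: base=-6, step=-2


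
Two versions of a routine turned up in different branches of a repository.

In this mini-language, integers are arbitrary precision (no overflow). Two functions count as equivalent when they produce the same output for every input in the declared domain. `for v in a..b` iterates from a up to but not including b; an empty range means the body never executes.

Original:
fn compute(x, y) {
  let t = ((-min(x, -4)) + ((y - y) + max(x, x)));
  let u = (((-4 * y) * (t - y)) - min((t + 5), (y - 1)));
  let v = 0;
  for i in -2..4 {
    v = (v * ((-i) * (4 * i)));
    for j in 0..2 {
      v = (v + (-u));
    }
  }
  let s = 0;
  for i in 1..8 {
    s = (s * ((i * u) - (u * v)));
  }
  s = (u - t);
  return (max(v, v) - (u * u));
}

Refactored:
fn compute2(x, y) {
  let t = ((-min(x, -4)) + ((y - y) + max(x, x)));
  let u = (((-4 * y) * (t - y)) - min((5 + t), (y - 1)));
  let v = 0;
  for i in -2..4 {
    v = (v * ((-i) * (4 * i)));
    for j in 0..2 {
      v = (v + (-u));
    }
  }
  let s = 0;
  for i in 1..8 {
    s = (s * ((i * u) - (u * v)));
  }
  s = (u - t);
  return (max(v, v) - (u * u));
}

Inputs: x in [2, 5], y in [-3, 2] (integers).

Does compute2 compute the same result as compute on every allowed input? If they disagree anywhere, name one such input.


The two are interchangeable: same computation, different form, and every declared input agrees.
One worked example (x=5, y=2) — compute: t=9, then u=-57, then v=0, then (i=-2), then v=0, then (j=0), then v=57, then (j=1), then v=114, then (i=-1), then v=-456, then (j=0), then v=-399, then (j=1), then v=-342, then (i=0), then v=0, then (j=0), then v=57, then (j=1), then v=114, then (i=1), then v=-456, then (j=0), then v=-399, then (j=1), then v=-342, then (i=2), then v=5472, then (j=0), then v=5529, then (j=1), then v=5586, then (i=3), then v=-201096, then (j=0), then v=-201039, then (j=1), then v=-200982, then s=0, then (i=1), then s=0, then (i=2), then s=0, then (i=3), then s=0, then (i=4), then s=0, then (i=5), then s=0, then (i=6), then s=0, then (i=7), then s=0, then s=-66, then returns -204231; compute2: t=9, then u=-57, then v=0, then (i=-2), then v=0, then (j=0), then v=57, then (j=1), then v=114, then (i=-1), then v=-456, then (j=0), then v=-399, then (j=1), then v=-342, then (i=0), then v=0, then (j=0), then v=57, then (j=1), then v=114, then (i=1), then v=-456, then (j=0), then v=-399, then (j=1), then v=-342, then (i=2), then v=5472, then (j=0), then v=5529, then (j=1), then v=5586, then (i=3), then v=-201096, then (j=0), then v=-201039, then (j=1), then v=-200982, then s=0, then (i=1), then s=0, then (i=2), then s=0, then (i=3), then s=0, then (i=4), then s=0, then (i=5), then s=0, then (i=6), then s=0, then (i=7), then s=0, then s=-66, then returns -204231; agreement on -204231.
Every one of the 24 inputs gives matching results.
verdict: equivalent


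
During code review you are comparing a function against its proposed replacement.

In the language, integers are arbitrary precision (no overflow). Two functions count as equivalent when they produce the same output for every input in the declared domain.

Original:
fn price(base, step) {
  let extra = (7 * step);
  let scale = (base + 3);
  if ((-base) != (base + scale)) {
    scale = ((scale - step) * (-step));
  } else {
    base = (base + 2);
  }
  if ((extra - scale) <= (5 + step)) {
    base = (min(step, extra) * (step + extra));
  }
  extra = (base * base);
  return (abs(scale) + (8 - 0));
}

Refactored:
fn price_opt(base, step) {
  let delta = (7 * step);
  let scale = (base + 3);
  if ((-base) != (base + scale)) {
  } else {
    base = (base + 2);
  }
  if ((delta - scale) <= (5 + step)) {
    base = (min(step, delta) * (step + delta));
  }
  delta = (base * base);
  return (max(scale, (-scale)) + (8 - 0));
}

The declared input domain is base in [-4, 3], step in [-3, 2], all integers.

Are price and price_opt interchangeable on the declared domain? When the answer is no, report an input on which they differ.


The rewrite breaks on base=-4, step=-3, where the results are 14 and 9.
price: extra := -21 | scale := -1 | ((-base) != (base + scale)): true | scale := 6 | ((extra - scale) <= (5 + step)): true | base := 504 | extra := 254016 | result 14
price_opt: delta := -21 | scale := -1 | ((-base) != (base + scale)): true | ((delta - scale) <= (5 + step)): true | base := 504 | delta := 254016 | result 9
verdict: not equivalent; witness: base=-4, step=-3


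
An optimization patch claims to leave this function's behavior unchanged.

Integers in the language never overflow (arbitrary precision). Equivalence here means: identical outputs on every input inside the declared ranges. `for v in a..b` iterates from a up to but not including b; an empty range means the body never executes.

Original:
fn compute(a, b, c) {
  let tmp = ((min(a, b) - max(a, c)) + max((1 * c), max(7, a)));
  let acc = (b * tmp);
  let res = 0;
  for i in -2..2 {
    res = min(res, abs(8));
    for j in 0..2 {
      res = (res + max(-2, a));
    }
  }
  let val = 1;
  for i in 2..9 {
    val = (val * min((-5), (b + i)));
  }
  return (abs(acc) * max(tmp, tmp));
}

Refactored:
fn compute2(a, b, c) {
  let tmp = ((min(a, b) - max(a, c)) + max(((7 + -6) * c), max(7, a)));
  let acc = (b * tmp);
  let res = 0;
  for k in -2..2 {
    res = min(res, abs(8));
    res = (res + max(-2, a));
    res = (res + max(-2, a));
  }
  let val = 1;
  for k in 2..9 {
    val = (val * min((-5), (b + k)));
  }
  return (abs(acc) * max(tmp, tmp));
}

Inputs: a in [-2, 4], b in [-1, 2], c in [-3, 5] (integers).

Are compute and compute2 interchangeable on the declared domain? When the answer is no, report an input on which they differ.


Side by side, the visible changes include: loop structure differs, constant usage differs, local variable names differ, min/max/abs usage differs, arithmetic usage differs.
As a probe, take a=3, b=2, c=-2: compute runs tmp=6, then acc=12, then res=0, then (i=-2), then res=0, then (j=0), then res=3, then (j=1), then res=6, then (i=-1), then res=6, then (j=0), then res=9, then (j=1), then res=12, then (i=0), then res=8, then (j=0), then res=11, then (j=1), then res=14, then (i=1), then res=8, then (j=0), then res=11, then (j=1), then res=14, then val=1, then (i=2), then val=-5, then (i=3), then val=25, then (i=4), then val=-125, then (i=5), then val=625, then (i=6), then val=-3125, then (i=7), then val=15625, then (i=8), then val=-78125, then returns 72; compute2 runs tmp=6, then acc=12, then res=0, then (k=-2), then res=0, then res=3, then res=6, then (k=-1), then res=6, then res=9, then res=12, then (k=0), then res=8, then res=11, then res=14, then (k=1), then res=8, then res=11, then res=14, then val=1, then (k=2), then val=-5, then (k=3), then val=25, then (k=4), then val=-125, then (k=5), then val=625, then (k=6), then val=-3125, then (k=7), then val=15625, then (k=8), then val=-78125, then returns 72; both end at 72.
Sweeping the whole domain (252 inputs) finds no disagreement.
verdict: equivalent


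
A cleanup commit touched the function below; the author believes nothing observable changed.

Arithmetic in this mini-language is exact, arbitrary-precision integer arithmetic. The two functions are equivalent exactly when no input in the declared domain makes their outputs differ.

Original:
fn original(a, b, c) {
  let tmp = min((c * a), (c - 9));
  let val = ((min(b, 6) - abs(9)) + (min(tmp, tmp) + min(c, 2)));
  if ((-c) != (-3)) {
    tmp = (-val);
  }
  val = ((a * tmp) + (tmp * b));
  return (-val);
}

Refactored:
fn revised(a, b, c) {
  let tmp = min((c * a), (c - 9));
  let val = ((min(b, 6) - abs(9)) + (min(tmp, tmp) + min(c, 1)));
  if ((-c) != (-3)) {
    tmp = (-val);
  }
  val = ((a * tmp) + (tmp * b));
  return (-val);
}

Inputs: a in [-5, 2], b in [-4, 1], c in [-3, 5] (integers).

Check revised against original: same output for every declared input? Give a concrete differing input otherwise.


On input a=-5, b=-4, c=2, original returns 189 while revised returns 198.
verdict: not equivalent; witness: a=-5, b=-4, c=2


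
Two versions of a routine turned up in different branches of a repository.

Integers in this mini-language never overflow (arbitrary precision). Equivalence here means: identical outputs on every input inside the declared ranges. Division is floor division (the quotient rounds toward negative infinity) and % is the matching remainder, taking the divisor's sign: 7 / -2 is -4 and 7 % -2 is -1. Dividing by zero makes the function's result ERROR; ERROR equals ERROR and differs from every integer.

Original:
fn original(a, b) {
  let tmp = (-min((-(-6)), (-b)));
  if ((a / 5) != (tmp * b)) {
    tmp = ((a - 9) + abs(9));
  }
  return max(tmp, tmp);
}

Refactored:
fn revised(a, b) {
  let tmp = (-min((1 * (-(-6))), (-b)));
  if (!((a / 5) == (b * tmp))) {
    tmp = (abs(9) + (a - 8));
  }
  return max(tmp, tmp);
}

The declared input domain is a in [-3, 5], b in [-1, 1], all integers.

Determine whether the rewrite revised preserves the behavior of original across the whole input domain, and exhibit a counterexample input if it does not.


These are not equivalent — on a=-3, b=-1 the outputs split (-3 vs -2).
original: tmp := -1 | ((a / 5) != (tmp * b)): true | tmp := -3 | result -3
revised: tmp := -1 | (!((a / 5) == (b * tmp))): true | tmp := -2 | result -2
verdict: not equivalent; witness: a=-3, b=-1


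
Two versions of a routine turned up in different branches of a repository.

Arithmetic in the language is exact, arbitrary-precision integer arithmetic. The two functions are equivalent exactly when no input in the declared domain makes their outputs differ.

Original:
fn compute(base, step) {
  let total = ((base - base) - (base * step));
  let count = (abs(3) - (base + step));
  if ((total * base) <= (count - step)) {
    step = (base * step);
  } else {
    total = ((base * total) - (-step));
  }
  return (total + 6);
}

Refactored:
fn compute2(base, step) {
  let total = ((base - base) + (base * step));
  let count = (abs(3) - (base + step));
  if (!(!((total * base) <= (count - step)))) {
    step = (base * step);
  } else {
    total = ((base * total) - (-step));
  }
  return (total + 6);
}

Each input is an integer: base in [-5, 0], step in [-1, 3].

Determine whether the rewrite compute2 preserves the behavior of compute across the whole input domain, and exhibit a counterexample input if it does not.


Input base=-5, step=-1: 30 from compute versus 11 from compute2.
verdict: not equivalent; witness: base=-5, step=-1


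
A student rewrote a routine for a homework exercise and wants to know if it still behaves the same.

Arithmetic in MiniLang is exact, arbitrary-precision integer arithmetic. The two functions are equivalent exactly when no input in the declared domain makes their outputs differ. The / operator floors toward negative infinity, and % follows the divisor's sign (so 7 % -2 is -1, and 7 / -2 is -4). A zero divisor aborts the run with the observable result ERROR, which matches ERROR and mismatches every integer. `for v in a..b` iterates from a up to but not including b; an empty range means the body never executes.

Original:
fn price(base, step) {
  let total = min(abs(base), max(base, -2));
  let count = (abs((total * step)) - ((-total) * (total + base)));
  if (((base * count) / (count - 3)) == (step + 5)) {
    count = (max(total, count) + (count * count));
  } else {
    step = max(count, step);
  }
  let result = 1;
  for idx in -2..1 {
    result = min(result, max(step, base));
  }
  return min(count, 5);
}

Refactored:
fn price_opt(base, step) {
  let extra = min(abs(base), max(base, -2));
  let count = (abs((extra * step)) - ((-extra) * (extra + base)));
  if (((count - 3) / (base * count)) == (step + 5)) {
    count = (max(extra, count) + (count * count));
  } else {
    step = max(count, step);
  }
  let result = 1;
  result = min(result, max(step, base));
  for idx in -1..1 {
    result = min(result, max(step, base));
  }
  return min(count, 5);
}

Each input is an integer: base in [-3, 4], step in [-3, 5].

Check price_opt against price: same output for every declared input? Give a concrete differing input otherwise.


Consider the input base=-1, step=-1.
price: total becomes -1; next count becomes 3; next hits division by zero so the output is ERROR
price_opt: extra becomes -1; next count becomes 3; next (((count - 3) / (base * count)) == (step + 5)) evaluates to false; next step becomes 3; next result becomes 1; next result becomes 1; next at idx=-1:; next result becomes 1; next at idx=0:; next result becomes 1; next final value 3
ERROR vs 3 — the two versions disagree here.
verdict: not equivalent; witness: base=-1, step=-1


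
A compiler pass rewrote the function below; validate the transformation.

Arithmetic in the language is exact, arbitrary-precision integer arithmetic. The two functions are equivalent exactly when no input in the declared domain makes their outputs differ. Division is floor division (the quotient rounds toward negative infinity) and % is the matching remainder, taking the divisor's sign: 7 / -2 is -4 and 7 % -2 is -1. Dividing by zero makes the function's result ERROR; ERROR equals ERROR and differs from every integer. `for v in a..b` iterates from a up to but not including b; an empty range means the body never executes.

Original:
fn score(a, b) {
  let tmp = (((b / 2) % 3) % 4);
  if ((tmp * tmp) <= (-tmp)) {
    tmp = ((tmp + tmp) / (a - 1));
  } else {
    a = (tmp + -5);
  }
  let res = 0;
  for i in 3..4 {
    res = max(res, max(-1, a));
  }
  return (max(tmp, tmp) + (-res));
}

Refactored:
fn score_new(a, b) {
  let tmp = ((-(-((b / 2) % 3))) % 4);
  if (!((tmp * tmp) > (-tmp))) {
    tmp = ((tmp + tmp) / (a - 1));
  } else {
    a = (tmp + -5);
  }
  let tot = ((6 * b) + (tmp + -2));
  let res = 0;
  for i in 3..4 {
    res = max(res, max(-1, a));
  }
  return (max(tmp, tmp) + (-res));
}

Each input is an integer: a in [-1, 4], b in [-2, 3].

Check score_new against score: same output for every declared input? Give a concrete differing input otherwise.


Although constant usage differs, statement counts differ, arithmetic usage differs, local variable names differ, boolean connective usage differs, comparison usage differs, 36/36 inputs agree.
verdict: equivalent


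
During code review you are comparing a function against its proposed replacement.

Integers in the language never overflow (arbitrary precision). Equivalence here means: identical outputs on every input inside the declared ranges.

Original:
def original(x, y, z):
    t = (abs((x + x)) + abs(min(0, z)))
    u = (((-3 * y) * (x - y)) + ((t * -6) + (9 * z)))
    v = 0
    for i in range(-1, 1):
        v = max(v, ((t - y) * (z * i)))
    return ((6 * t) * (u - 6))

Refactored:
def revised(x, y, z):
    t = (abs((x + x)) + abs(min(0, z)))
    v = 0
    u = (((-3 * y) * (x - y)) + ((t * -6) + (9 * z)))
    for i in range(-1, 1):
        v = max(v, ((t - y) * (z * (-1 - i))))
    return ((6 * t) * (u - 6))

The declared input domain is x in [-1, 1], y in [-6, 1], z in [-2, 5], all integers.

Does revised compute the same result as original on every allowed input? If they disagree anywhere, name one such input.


Changes here: constant usage differs; arithmetic usage differs; the full 192-point sweep finds no disagreement.
verdict: equivalent


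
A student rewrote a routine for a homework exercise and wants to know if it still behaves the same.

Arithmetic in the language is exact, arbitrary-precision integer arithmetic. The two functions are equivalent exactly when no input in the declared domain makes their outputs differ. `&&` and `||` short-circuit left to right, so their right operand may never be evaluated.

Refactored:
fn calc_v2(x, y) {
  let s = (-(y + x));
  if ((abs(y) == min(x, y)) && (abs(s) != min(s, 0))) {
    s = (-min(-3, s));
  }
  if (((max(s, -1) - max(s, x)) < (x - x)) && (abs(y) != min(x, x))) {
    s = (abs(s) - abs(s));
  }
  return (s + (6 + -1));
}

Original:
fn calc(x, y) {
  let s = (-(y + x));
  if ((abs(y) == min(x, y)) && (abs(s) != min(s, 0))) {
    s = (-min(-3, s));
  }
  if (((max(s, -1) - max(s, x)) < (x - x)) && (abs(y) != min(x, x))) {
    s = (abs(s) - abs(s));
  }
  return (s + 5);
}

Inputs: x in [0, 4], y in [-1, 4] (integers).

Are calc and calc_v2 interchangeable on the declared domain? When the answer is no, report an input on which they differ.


Differences: constant usage differs; arithmetic usage differs — yet all 30 inputs agree.
verdict: equivalent


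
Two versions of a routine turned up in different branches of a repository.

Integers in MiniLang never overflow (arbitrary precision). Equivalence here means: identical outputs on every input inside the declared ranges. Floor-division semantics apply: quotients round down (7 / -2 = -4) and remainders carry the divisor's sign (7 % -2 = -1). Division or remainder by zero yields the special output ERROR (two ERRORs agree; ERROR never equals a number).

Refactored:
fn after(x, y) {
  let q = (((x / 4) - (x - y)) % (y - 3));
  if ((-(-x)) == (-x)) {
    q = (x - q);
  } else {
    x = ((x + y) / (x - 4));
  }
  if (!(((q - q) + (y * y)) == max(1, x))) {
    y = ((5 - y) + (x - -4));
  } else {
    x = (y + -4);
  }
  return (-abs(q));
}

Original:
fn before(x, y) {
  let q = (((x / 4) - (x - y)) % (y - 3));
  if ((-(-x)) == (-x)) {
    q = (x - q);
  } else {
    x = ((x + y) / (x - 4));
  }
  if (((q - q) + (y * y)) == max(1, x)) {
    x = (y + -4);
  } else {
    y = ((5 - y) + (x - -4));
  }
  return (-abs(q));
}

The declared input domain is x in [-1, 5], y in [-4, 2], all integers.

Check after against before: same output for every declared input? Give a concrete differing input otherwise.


This is a faithful refactor — boolean connective usage differs, but the computed results match everywhere.
As a probe, take x=4, y=1: before runs q becomes 0; next ((-(-x)) == (-x)) evaluates to false; next hits division by zero so the output is ERROR; after runs q becomes 0; next ((-(-x)) == (-x)) evaluates to false; next hits division by zero so the output is ERROR; both end at ERROR.
An exhaustive pass over the 49 declared inputs shows identical outputs.
verdict: equivalent
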